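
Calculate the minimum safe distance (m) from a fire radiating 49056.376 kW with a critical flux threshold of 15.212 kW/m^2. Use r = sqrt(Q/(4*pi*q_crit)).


4*pi*q_crit = 191.16
Q/(4*pi*q_crit) = 256.63
r = sqrt(256.63) = 16.020 m

16.020 m


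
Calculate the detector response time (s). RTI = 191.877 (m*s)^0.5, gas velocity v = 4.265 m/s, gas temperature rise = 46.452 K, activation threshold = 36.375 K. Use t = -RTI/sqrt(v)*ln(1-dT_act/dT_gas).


dT_act/dT_gas = 0.78307
ln(1 - 0.78307) = -1.5282
t = -191.877 / sqrt(4.265) * -1.5282 = 141.98 s

141.98 s


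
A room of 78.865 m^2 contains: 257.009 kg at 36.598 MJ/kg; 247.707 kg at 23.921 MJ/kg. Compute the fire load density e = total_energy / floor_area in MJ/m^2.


Total energy = 257.009*36.598 + 247.707*23.921
= 9406.015 + 5925.399
= 15331.41 MJ
e = 15331.41 / 78.865 = 194.40 MJ/m^2

194.40 MJ/m^2


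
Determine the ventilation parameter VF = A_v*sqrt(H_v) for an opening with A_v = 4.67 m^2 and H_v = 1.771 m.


sqrt(H_v) = 1.3308
VF = 4.67 * 1.3308 = 6.2148 m^(5/2)

6.2148 m^(5/2)


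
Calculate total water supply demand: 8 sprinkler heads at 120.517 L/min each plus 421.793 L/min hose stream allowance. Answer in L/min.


Sprinkler demand = 8 * 120.517 = 964.136 L/min
Total = 964.136 + 421.793 = 1385.929 L/min

1385.929 L/min


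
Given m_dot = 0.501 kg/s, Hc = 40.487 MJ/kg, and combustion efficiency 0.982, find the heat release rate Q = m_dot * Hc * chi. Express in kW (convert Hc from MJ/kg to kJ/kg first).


Hc = 40.487 MJ/kg = 40.487 * 1000 kJ/kg = 40487 kJ/kg
Q = 0.501 kg/s * 40487 kJ/kg * 0.982 = 19919 kW

19919 kW


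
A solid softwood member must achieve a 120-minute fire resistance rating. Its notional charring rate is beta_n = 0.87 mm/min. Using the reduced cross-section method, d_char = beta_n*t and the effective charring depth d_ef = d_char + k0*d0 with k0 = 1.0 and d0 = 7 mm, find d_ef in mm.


d_char = 0.87 * 120 = 104.4 mm
d_ef = 104.4 + 1.0*7 = 111.4 mm

111.4 mm


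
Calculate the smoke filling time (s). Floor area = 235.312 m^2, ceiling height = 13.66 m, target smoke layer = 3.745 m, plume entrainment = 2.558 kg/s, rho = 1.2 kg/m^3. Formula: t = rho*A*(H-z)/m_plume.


H - z = 9.915 m
t = 1.2 * 235.312 * 9.915 / 2.558 = 1094.5 s

1094.5 s


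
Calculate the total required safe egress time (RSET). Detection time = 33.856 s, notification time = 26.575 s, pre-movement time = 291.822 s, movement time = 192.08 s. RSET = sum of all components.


Total = 33.856 + 26.575 + 291.822 + 192.08 = 544.333 s

544.333 s


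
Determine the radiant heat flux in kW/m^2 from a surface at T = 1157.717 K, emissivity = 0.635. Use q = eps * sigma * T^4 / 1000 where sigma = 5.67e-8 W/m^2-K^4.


T^4 = 1.7964e+12
q = 0.635 * 5.67e-8 * 1.7964e+12 / 1000 = 64.679 kW/m^2

64.679 kW/m^2


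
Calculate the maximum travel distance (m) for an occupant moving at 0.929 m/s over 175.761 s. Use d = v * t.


d = 0.929 * 175.761 = 163.28 m

163.28 m


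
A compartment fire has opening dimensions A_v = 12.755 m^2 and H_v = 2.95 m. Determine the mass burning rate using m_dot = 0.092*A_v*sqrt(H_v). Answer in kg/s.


sqrt(H_v) = 1.7176
m_dot = 0.092 * 12.755 * 1.7176 = 2.0155 kg/s

2.0155 kg/s


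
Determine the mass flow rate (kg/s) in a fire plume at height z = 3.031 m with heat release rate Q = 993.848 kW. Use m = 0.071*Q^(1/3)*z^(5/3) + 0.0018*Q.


Q^(1/3) = 9.9795
z^(5/3) = 6.3481
First term = 0.071 * 9.9795 * 6.3481 = 4.4979
Second term = 0.0018 * 993.848 = 1.7889
m = 6.2868 kg/s

6.2868 kg/s


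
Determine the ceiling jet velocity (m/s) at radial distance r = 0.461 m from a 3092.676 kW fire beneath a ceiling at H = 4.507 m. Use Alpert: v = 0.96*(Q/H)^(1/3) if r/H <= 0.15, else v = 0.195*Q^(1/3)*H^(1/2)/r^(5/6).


r/H = 0.461 / 4.507 = 0.10229
r/H <= 0.15, so v = 0.96*(Q/H)^(1/3)
Q/H = 686.19
(Q/H)^(1/3) = 8.8203
v = 0.96 * 8.8203 = 8.4675 m/s

8.4675 m/s


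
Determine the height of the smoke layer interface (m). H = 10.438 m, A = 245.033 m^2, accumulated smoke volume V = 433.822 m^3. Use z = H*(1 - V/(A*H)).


V/(A*H) = 0.16962
1 - 0.16962 = 0.83038
z = 10.438 * 0.83038 = 8.6675 m

8.6675 m


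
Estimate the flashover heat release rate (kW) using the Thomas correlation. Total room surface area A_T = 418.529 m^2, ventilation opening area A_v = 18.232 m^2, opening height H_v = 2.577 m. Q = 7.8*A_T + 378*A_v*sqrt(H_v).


7.8*A_T = 3264.5
sqrt(H_v) = 1.6053
378*A_v*sqrt(H_v) = 11063
Q = 3264.5 + 11063 = 14328 kW

14328 kW


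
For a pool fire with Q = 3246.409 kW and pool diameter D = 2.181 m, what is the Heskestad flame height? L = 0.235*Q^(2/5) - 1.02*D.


Q^(2/5) = 25.384
0.235 * Q^(2/5) = 5.9653
1.02 * D = 2.2246
L = 3.7406 m

3.7406 m


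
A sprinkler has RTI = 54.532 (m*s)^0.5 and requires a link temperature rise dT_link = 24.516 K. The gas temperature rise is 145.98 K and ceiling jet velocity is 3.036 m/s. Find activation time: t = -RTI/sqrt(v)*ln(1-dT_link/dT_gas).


dT_link/dT_gas = 0.16794
ln(1 - 0.16794) = -0.18385
t = -54.532 / sqrt(3.036) * -0.18385 = 5.7540 s

5.7540 s


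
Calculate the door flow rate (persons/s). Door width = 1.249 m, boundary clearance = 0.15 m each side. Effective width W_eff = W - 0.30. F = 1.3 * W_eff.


W_eff = 1.249 - 0.30 = 0.949 m
F = 1.3 * 0.949 = 1.2337 persons/s

1.2337 persons/s


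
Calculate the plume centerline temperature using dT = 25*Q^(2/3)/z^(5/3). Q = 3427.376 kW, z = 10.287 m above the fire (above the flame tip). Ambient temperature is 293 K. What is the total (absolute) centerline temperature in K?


Q^(2/3) = 227.32
z^(5/3) = 48.657
dT = 25 * 227.32 / 48.657 = 116.80 K
T = 293 + 116.80 = 409.80 K

409.80 K


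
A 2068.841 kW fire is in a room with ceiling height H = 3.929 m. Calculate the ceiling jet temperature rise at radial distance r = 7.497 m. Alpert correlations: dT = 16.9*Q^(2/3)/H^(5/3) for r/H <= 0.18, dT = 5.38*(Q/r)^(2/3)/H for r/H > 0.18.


r/H = 7.497 / 3.929 = 1.9081
r/H > 0.18, so dT = 5.38*(Q/r)^(2/3)/H
Q/r = 275.96
(Q/r)^(2/3) = 42.386
dT = 5.38 * 42.386 / 3.929 = 58.040 K

58.040 K


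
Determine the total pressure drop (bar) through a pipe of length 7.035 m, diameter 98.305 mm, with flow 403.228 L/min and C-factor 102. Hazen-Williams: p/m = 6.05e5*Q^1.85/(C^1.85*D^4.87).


Q^1.85 = 66110
C^1.85 = 5198.9
D^4.87 = 5.0564e+09
p/m = 0.0015215 bar/m
p_total = 0.0015215 * 7.035 = 0.010704 bar

0.010704 bar


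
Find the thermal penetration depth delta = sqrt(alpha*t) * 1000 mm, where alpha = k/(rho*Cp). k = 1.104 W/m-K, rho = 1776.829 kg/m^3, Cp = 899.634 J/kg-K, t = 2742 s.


alpha = 1.104 / (1776.829 * 899.634) = 6.9065e-07 m^2/s
alpha * t = 0.0018938
delta = sqrt(0.0018938) * 1000 = 43.517 mm

43.517 mm


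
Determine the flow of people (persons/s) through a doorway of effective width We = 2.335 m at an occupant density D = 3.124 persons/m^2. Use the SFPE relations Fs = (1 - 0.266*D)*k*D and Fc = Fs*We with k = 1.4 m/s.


1 - 0.266*D = 1 - 0.266*3.124 = 0.16902
Fs = 0.16902 * 1.4 * 3.124 = 0.73921 persons/(s*m)
Fc = 0.73921 * 2.335 = 1.7261 persons/s

1.7261 persons/s


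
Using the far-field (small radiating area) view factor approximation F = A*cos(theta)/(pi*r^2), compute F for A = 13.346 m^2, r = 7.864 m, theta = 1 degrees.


cos(1 deg) = 0.99985
pi*r^2 = 194.28
F = 13.346 * 0.99985 / 194.28 = 0.068683

0.068683


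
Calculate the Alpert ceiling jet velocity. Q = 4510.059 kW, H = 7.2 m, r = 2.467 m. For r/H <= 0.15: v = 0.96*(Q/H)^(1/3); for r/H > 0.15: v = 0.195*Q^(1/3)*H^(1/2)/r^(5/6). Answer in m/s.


r/H = 2.467 / 7.2 = 0.34264
r/H > 0.15, so v = 0.195*Q^(1/3)*H^(1/2)/r^(5/6)
Q^(1/3) = 16.522
H^(1/2) = 2.6833
r^(5/6) = 2.1223
v = 0.195 * 16.522 * 2.6833 / 2.1223 = 4.0734 m/s

4.0734 m/s


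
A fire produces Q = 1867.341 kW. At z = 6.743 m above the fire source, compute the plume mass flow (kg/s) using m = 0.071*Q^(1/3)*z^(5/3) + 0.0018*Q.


Q^(1/3) = 12.314
z^(5/3) = 24.067
First term = 0.071 * 12.314 * 24.067 = 21.042
Second term = 0.0018 * 1867.341 = 3.3612
m = 24.403 kg/s

24.403 kg/s


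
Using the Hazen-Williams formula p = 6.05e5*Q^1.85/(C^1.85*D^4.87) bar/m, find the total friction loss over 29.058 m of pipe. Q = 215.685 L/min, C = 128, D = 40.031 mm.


Q^1.85 = 20776
C^1.85 = 7913.0
D^4.87 = 6.3631e+07
p/m = 0.024964 bar/m
p_total = 0.024964 * 29.058 = 0.72540 bar

0.72540 bar


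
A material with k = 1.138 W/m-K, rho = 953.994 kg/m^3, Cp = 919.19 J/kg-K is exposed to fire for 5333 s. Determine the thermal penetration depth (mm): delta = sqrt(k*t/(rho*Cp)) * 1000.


alpha = 1.138 / (953.994 * 919.19) = 1.2978e-06 m^2/s
alpha * t = 0.0069209
delta = sqrt(0.0069209) * 1000 = 83.192 mm

83.192 mm


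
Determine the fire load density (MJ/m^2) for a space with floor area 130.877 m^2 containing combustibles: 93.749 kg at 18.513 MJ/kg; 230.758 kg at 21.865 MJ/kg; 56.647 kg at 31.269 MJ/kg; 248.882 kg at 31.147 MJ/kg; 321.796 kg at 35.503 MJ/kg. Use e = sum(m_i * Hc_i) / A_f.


Total energy = 93.749*18.513 + 230.758*21.865 + 56.647*31.269 + 248.882*31.147 + 321.796*35.503
= 1735.575 + 5045.524 + 1771.295 + 7751.928 + 11424.72
= 27729.04 MJ
e = 27729.04 / 130.877 = 211.87 MJ/m^2

211.87 MJ/m^2


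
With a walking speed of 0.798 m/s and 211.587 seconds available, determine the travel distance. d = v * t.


d = 0.798 * 211.587 = 168.85 m

168.85 m


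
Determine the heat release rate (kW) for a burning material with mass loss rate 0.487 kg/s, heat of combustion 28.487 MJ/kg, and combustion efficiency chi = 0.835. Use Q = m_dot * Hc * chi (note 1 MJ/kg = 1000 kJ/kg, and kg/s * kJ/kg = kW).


Hc = 28.487 MJ/kg = 28.487 * 1000 kJ/kg = 28487 kJ/kg
Q = 0.487 kg/s * 28487 kJ/kg * 0.835 = 11584 kW

11584 kW


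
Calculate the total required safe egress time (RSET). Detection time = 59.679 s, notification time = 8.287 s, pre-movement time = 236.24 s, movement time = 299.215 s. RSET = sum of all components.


Total = 59.679 + 8.287 + 236.24 + 299.215 = 603.421 s

603.421 s


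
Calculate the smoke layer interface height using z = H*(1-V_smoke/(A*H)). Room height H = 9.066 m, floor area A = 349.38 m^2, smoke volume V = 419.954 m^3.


V/(A*H) = 0.13258
1 - 0.13258 = 0.86742
z = 9.066 * 0.86742 = 7.8640 m

7.8640 m


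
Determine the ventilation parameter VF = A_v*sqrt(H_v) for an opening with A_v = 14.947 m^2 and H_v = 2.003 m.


sqrt(H_v) = 1.4153
VF = 14.947 * 1.4153 = 21.154 m^(5/2)

21.154 m^(5/2)


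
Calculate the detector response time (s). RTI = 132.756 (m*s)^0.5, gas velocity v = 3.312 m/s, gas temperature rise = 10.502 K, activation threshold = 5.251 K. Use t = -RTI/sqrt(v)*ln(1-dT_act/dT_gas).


dT_act/dT_gas = 0.5
ln(1 - 0.5) = -0.69315
t = -132.756 / sqrt(3.312) * -0.69315 = 50.563 s

50.563 s


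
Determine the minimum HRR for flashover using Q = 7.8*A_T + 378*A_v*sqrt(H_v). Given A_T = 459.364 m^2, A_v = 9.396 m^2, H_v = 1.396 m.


7.8*A_T = 3583.0
sqrt(H_v) = 1.1815
378*A_v*sqrt(H_v) = 4196.4
Q = 3583.0 + 4196.4 = 7779.4 kW

7779.4 kW


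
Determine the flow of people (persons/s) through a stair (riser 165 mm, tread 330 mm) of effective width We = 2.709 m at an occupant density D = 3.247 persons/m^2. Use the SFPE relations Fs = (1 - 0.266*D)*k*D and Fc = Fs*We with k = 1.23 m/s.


1 - 0.266*D = 1 - 0.266*3.247 = 0.13630
Fs = 0.13630 * 1.23 * 3.247 = 0.54435 persons/(s*m)
Fc = 0.54435 * 2.709 = 1.4746 persons/s

1.4746 persons/s


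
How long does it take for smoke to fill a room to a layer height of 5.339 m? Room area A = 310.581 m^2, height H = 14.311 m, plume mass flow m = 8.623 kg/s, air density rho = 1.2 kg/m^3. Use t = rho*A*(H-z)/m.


H - z = 8.972 m
t = 1.2 * 310.581 * 8.972 / 8.623 = 387.78 s

387.78 s


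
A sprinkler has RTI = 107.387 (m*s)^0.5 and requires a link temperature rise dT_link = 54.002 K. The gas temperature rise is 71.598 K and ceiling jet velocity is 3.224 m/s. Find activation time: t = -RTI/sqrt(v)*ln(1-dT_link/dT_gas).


dT_link/dT_gas = 0.75424
ln(1 - 0.75424) = -1.4034
t = -107.387 / sqrt(3.224) * -1.4034 = 83.933 s

83.933 s


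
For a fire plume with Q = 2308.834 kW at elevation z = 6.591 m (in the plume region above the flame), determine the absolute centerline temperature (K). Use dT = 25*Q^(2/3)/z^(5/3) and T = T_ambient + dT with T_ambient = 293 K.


Q^(2/3) = 174.69
z^(5/3) = 23.170
dT = 25 * 174.69 / 23.170 = 188.49 K
T = 293 + 188.49 = 481.49 K

481.49 K


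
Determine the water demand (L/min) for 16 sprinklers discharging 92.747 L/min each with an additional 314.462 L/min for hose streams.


Sprinkler demand = 16 * 92.747 = 1483.952 L/min
Total = 1483.952 + 314.462 = 1798.414 L/min

1798.414 L/min


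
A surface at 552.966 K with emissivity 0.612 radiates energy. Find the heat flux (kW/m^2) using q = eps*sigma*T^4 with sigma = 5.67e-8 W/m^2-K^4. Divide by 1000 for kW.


T^4 = 9.3496e+10
q = 0.612 * 5.67e-8 * 9.3496e+10 / 1000 = 3.2444 kW/m^2

3.2444 kW/m^2


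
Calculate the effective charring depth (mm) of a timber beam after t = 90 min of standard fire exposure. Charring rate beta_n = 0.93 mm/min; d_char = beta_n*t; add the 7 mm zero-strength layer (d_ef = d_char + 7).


d_char = 0.93 * 90 = 83.7 mm
d_ef = 83.7 + 1.0*7 = 90.7 mm

90.7 mm


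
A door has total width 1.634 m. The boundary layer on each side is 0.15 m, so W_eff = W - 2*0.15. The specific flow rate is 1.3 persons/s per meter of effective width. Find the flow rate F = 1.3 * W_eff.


W_eff = 1.634 - 0.30 = 1.334 m
F = 1.3 * 1.334 = 1.7342 persons/s

1.7342 persons/s


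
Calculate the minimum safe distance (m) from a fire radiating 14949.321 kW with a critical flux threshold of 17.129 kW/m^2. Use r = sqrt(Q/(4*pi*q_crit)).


4*pi*q_crit = 215.25
Q/(4*pi*q_crit) = 69.451
r = sqrt(69.451) = 8.3337 m

8.3337 m


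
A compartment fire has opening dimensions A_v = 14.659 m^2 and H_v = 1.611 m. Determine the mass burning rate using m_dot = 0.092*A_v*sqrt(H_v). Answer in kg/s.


sqrt(H_v) = 1.2693
m_dot = 0.092 * 14.659 * 1.2693 = 1.7117 kg/s

1.7117 kg/s


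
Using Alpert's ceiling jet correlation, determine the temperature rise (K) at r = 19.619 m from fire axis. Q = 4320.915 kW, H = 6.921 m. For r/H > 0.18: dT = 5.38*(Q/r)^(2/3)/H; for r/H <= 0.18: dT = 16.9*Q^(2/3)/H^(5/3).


r/H = 19.619 / 6.921 = 2.8347
r/H > 0.18, so dT = 5.38*(Q/r)^(2/3)/H
Q/r = 220.24
(Q/r)^(2/3) = 36.470
dT = 5.38 * 36.470 / 6.921 = 28.350 K

28.350 K


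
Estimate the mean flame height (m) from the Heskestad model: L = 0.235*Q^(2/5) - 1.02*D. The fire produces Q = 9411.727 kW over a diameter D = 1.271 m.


Q^(2/5) = 38.857
0.235 * Q^(2/5) = 9.1314
1.02 * D = 1.2964
L = 7.8349 m

7.8349 m


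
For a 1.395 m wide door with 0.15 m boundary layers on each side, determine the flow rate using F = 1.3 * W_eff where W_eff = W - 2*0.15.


W_eff = 1.395 - 0.30 = 1.095 m
F = 1.3 * 1.095 = 1.4235 persons/s

1.4235 persons/s


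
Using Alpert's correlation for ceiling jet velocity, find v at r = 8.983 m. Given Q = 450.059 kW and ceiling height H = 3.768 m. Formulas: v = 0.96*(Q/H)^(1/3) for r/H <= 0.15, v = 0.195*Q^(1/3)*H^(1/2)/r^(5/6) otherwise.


r/H = 8.983 / 3.768 = 2.3840
r/H > 0.15, so v = 0.195*Q^(1/3)*H^(1/2)/r^(5/6)
Q^(1/3) = 7.6634
H^(1/2) = 1.9411
r^(5/6) = 6.2304
v = 0.195 * 7.6634 * 1.9411 / 6.2304 = 0.46558 m/s

0.46558 m/s


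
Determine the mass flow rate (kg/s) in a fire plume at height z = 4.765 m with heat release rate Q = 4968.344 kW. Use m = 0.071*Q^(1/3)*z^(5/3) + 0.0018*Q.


Q^(1/3) = 17.064
z^(5/3) = 13.493
First term = 0.071 * 17.064 * 13.493 = 16.347
Second term = 0.0018 * 4968.344 = 8.9430
m = 25.290 kg/s

25.290 kg/s


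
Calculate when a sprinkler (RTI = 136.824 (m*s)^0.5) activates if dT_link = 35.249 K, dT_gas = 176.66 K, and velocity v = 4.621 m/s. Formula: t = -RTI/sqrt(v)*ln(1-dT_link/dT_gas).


dT_link/dT_gas = 0.19953
ln(1 - 0.19953) = -0.22256
t = -136.824 / sqrt(4.621) * -0.22256 = 14.166 s

14.166 s


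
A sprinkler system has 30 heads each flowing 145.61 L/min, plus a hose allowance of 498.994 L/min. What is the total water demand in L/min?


Sprinkler demand = 30 * 145.61 = 4368.3 L/min
Total = 4368.3 + 498.994 = 4867.294 L/min

4867.294 L/min


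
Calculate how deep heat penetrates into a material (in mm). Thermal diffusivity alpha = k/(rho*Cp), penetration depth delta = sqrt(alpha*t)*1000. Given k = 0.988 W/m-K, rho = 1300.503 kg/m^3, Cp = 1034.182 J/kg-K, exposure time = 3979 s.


alpha = 0.988 / (1300.503 * 1034.182) = 7.3460e-07 m^2/s
alpha * t = 0.0029230
delta = sqrt(0.0029230) * 1000 = 54.064 mm

54.064 mm


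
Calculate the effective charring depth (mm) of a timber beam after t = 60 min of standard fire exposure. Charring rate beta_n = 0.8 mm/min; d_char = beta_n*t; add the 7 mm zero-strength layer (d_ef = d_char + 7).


d_char = 0.8 * 60 = 48 mm
d_ef = 48 + 1.0*7 = 55 mm

55 mm


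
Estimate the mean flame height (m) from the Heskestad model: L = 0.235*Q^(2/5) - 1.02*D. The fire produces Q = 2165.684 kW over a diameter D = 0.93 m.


Q^(2/5) = 21.589
0.235 * Q^(2/5) = 5.0735
1.02 * D = 0.94860
L = 4.1249 m

4.1249 m


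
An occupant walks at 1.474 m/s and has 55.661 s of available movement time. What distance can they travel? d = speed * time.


d = 1.474 * 55.661 = 82.044 m

82.044 m


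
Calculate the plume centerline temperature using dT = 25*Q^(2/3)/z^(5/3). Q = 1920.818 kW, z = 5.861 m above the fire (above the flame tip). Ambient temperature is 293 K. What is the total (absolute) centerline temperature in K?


Q^(2/3) = 154.52
z^(5/3) = 19.053
dT = 25 * 154.52 / 19.053 = 202.76 K
T = 293 + 202.76 = 495.76 K

495.76 K


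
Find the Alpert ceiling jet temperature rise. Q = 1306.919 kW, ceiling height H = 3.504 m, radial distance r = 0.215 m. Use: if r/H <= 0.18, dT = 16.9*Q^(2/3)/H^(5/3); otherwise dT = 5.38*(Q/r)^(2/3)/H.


r/H = 0.215 / 3.504 = 0.061358
r/H <= 0.18, so dT = 16.9*Q^(2/3)/H^(5/3)
Q^(2/3) = 119.54
H^(5/3) = 8.0836
dT = 16.9 * 119.54 / 8.0836 = 249.91 K

249.91 K


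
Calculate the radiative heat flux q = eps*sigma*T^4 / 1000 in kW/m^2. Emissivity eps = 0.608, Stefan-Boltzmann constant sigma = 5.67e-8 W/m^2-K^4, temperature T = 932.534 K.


T^4 = 7.5624e+11
q = 0.608 * 5.67e-8 * 7.5624e+11 / 1000 = 26.070 kW/m^2

26.070 kW/m^2


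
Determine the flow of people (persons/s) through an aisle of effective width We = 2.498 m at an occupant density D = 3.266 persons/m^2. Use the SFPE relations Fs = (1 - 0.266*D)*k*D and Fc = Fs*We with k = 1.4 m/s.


1 - 0.266*D = 1 - 0.266*3.266 = 0.13124
Fs = 0.13124 * 1.4 * 3.266 = 0.60010 persons/(s*m)
Fc = 0.60010 * 2.498 = 1.4990 persons/s

1.4990 persons/s


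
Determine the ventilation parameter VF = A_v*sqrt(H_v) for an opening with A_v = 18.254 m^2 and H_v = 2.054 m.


sqrt(H_v) = 1.4332
VF = 18.254 * 1.4332 = 26.161 m^(5/2)

26.161 m^(5/2)


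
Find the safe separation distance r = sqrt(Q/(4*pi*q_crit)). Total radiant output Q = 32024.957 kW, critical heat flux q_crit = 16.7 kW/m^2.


4*pi*q_crit = 209.86
Q/(4*pi*q_crit) = 152.60
r = sqrt(152.60) = 12.353 m

12.353 m


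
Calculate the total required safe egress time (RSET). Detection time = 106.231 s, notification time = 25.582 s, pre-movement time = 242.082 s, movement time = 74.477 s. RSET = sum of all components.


Total = 106.231 + 25.582 + 242.082 + 74.477 = 448.372 s

448.372 s


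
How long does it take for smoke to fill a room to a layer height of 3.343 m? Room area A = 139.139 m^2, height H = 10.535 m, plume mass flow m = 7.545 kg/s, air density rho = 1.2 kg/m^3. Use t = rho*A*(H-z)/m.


H - z = 7.192 m
t = 1.2 * 139.139 * 7.192 / 7.545 = 159.16 s

159.16 s


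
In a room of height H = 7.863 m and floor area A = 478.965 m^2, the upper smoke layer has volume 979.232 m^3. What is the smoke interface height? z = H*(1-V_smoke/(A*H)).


V/(A*H) = 0.26001
1 - 0.26001 = 0.73999
z = 7.863 * 0.73999 = 5.8185 m

5.8185 m


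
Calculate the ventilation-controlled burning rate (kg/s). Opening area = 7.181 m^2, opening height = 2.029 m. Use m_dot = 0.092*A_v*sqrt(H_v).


sqrt(H_v) = 1.4244
m_dot = 0.092 * 7.181 * 1.4244 = 0.94105 kg/s

0.94105 kg/s


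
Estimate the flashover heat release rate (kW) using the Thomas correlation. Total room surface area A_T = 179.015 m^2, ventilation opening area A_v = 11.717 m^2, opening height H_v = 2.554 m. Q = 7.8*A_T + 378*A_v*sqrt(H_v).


7.8*A_T = 1396.317
sqrt(H_v) = 1.5981
378*A_v*sqrt(H_v) = 7078.1
Q = 1396.317 + 7078.1 = 8474.4 kW

8474.4 kW


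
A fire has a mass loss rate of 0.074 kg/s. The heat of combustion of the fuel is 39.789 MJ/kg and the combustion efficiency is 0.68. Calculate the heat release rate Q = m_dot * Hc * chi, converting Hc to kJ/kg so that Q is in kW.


Hc = 39.789 MJ/kg = 39.789 * 1000 kJ/kg = 39789 kJ/kg
Q = 0.074 kg/s * 39789 kJ/kg * 0.68 = 2002.2 kW

2002.2 kW


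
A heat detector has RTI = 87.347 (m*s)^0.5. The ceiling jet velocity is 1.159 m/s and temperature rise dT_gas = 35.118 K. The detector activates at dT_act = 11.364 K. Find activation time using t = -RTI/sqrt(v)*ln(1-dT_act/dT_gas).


dT_act/dT_gas = 0.32359
ln(1 - 0.32359) = -0.39096
t = -87.347 / sqrt(1.159) * -0.39096 = 31.721 s

31.721 s


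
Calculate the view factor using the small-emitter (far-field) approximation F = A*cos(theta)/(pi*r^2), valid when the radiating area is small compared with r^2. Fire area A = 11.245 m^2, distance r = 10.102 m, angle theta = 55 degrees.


cos(55 deg) = 0.57358
pi*r^2 = 320.60
F = 11.245 * 0.57358 / 320.60 = 0.020118

0.020118


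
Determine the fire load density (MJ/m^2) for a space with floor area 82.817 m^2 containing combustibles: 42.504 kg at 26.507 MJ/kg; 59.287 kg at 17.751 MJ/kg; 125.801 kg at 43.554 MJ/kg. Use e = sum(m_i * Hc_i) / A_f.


Total energy = 42.504*26.507 + 59.287*17.751 + 125.801*43.554
= 1126.654 + 1052.404 + 5479.137
= 7658.194 MJ
e = 7658.194 / 82.817 = 92.471 MJ/m^2

92.471 MJ/m^2


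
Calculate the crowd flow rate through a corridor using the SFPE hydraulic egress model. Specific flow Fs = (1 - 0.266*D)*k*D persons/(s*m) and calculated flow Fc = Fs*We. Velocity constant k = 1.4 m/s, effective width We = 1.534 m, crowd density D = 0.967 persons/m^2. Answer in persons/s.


1 - 0.266*D = 1 - 0.266*0.967 = 0.74278
Fs = 0.74278 * 1.4 * 0.967 = 1.0056 persons/(s*m)
Fc = 1.0056 * 1.534 = 1.5425 persons/s

1.5425 persons/s


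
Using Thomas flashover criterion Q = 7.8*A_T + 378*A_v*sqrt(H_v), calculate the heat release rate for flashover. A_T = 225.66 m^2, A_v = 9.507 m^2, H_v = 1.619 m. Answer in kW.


7.8*A_T = 1760.148
sqrt(H_v) = 1.2724
378*A_v*sqrt(H_v) = 4572.6
Q = 1760.148 + 4572.6 = 6332.7 kW

6332.7 kW


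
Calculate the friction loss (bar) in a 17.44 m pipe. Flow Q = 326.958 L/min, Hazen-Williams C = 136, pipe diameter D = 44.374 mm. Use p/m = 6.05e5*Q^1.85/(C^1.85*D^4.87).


Q^1.85 = 44855
C^1.85 = 8852.1
D^4.87 = 1.0508e+08
p/m = 0.029174 bar/m
p_total = 0.029174 * 17.44 = 0.50880 bar

0.50880 bar


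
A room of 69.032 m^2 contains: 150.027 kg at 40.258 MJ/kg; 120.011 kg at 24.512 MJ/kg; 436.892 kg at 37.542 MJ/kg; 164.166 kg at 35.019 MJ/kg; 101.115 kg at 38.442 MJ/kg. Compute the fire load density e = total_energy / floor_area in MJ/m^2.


Total energy = 150.027*40.258 + 120.011*24.512 + 436.892*37.542 + 164.166*35.019 + 101.115*38.442
= 6039.787 + 2941.710 + 16401.80 + 5748.929 + 3887.063
= 35019.29 MJ
e = 35019.29 / 69.032 = 507.29 MJ/m^2

507.29 MJ/m^2


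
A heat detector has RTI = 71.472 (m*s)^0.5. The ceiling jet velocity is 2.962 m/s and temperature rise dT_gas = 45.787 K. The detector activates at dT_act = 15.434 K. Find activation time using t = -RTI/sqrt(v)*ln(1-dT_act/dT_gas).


dT_act/dT_gas = 0.33708
ln(1 - 0.33708) = -0.41110
t = -71.472 / sqrt(2.962) * -0.41110 = 17.072 s

17.072 s


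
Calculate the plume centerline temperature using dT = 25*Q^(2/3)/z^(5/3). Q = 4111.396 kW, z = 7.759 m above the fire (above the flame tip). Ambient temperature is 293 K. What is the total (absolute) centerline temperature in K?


Q^(2/3) = 256.64
z^(5/3) = 30.410
dT = 25 * 256.64 / 30.410 = 210.99 K
T = 293 + 210.99 = 503.99 K

503.99 K


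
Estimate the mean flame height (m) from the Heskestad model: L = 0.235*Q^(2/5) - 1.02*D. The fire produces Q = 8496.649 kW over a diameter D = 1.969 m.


Q^(2/5) = 37.299
0.235 * Q^(2/5) = 8.7653
1.02 * D = 2.0084
L = 6.7569 m

6.7569 m


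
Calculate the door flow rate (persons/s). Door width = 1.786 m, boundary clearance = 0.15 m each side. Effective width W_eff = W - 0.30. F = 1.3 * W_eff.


W_eff = 1.786 - 0.30 = 1.486 m
F = 1.3 * 1.486 = 1.9318 persons/s

1.9318 persons/s


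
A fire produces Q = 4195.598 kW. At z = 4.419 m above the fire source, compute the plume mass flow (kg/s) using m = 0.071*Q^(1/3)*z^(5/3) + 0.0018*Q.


Q^(1/3) = 16.129
z^(5/3) = 11.900
First term = 0.071 * 16.129 * 11.900 = 13.627
Second term = 0.0018 * 4195.598 = 7.5521
m = 21.179 kg/s

21.179 kg/s


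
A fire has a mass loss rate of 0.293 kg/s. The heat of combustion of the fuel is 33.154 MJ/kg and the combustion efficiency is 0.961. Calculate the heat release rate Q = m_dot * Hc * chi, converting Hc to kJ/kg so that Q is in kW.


Hc = 33.154 MJ/kg = 33.154 * 1000 kJ/kg = 33154 kJ/kg
Q = 0.293 kg/s * 33154 kJ/kg * 0.961 = 9335.3 kW

9335.3 kW


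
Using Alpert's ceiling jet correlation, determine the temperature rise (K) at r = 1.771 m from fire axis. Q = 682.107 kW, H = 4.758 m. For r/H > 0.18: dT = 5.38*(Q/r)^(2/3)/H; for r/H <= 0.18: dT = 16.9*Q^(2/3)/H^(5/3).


r/H = 1.771 / 4.758 = 0.37222
r/H > 0.18, so dT = 5.38*(Q/r)^(2/3)/H
Q/r = 385.15
(Q/r)^(2/3) = 52.937
dT = 5.38 * 52.937 / 4.758 = 59.857 K

59.857 K


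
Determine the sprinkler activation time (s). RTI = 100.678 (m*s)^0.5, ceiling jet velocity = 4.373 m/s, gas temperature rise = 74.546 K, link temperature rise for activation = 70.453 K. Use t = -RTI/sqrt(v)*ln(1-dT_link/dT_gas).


dT_link/dT_gas = 0.94509
ln(1 - 0.94509) = -2.9021
t = -100.678 / sqrt(4.373) * -2.9021 = 139.72 s

139.72 s


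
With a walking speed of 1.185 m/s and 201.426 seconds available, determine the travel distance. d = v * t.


d = 1.185 * 201.426 = 238.69 m

238.69 m


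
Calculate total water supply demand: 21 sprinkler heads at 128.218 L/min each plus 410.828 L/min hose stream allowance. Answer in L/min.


Sprinkler demand = 21 * 128.218 = 2692.578 L/min
Total = 2692.578 + 410.828 = 3103.406 L/min

3103.406 L/min


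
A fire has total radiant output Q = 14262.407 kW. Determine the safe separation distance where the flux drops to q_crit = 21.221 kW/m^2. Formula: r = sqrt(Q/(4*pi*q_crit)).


4*pi*q_crit = 266.67
Q/(4*pi*q_crit) = 53.483
r = sqrt(53.483) = 7.3132 m

7.3132 m


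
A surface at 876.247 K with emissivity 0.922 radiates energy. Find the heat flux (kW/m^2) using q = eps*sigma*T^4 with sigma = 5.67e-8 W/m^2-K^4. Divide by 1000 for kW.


T^4 = 5.8953e+11
q = 0.922 * 5.67e-8 * 5.8953e+11 / 1000 = 30.819 kW/m^2

30.819 kW/m^2


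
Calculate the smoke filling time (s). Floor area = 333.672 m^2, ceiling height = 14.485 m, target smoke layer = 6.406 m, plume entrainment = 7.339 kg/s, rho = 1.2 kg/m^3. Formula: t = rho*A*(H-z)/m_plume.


H - z = 8.079 m
t = 1.2 * 333.672 * 8.079 / 7.339 = 440.78 s

440.78 s


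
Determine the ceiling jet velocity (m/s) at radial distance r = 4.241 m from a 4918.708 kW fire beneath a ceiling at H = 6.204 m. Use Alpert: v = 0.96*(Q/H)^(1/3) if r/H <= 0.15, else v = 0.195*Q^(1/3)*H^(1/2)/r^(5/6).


r/H = 4.241 / 6.204 = 0.68359
r/H > 0.15, so v = 0.195*Q^(1/3)*H^(1/2)/r^(5/6)
Q^(1/3) = 17.007
H^(1/2) = 2.4908
r^(5/6) = 3.3334
v = 0.195 * 17.007 * 2.4908 / 3.3334 = 2.4780 m/s

2.4780 m/s


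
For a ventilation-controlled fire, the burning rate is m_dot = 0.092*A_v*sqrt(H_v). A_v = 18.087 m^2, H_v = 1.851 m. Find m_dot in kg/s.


sqrt(H_v) = 1.3605
m_dot = 0.092 * 18.087 * 1.3605 = 2.2639 kg/s

2.2639 kg/s


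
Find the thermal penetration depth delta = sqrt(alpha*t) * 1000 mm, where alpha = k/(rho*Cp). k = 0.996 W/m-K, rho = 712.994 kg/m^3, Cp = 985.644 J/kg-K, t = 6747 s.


alpha = 0.996 / (712.994 * 985.644) = 1.4173e-06 m^2/s
alpha * t = 0.0095623
delta = sqrt(0.0095623) * 1000 = 97.787 mm

97.787 mm


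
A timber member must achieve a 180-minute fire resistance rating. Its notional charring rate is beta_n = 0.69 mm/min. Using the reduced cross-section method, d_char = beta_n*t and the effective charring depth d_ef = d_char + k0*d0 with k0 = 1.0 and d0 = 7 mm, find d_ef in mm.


d_char = 0.69 * 180 = 124.2 mm
d_ef = 124.2 + 1.0*7 = 131.2 mm

131.2 mm


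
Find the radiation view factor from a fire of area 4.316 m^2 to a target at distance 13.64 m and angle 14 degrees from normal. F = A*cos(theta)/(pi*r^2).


cos(14 deg) = 0.97030
pi*r^2 = 584.49
F = 4.316 * 0.97030 / 584.49 = 0.0071648

0.0071648


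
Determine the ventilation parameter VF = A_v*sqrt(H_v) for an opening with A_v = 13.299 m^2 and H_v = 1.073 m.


sqrt(H_v) = 1.0359
VF = 13.299 * 1.0359 = 13.776 m^(5/2)

13.776 m^(5/2)


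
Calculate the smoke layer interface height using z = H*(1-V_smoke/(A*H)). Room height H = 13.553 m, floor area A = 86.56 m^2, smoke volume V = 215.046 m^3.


V/(A*H) = 0.18331
1 - 0.18331 = 0.81669
z = 13.553 * 0.81669 = 11.069 m

11.069 m


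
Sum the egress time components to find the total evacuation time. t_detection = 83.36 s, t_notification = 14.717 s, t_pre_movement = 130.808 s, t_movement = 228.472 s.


Total = 83.36 + 14.717 + 130.808 + 228.472 = 457.357 s

457.357 s


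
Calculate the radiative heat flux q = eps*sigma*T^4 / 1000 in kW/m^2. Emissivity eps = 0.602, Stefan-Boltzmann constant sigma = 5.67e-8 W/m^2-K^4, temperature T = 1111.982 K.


T^4 = 1.5289e+12
q = 0.602 * 5.67e-8 * 1.5289e+12 / 1000 = 52.188 kW/m^2

52.188 kW/m^2


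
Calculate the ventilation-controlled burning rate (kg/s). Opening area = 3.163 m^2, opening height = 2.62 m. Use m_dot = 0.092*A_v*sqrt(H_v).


sqrt(H_v) = 1.6186
m_dot = 0.092 * 3.163 * 1.6186 = 0.47102 kg/s

0.47102 kg/s


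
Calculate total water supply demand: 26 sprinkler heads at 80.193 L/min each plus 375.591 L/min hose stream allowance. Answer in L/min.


Sprinkler demand = 26 * 80.193 = 2085.018 L/min
Total = 2085.018 + 375.591 = 2460.609 L/min

2460.609 L/min


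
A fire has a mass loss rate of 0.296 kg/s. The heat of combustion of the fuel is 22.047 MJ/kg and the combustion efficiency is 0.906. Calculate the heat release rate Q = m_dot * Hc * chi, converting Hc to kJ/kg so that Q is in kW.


Hc = 22.047 MJ/kg = 22.047 * 1000 kJ/kg = 22047 kJ/kg
Q = 0.296 kg/s * 22047 kJ/kg * 0.906 = 5912.5 kW

5912.5 kW


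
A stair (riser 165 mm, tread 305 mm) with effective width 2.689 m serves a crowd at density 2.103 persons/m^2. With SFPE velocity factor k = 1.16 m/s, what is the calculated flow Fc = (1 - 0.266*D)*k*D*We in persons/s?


1 - 0.266*D = 1 - 0.266*2.103 = 0.44060
Fs = 0.44060 * 1.16 * 2.103 = 1.0748 persons/(s*m)
Fc = 1.0748 * 2.689 = 2.8902 persons/s

2.8902 persons/s


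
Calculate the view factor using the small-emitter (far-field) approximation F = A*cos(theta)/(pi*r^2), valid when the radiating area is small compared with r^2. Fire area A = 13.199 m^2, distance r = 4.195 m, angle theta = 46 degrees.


cos(46 deg) = 0.69466
pi*r^2 = 55.286
F = 13.199 * 0.69466 / 55.286 = 0.16584

0.16584


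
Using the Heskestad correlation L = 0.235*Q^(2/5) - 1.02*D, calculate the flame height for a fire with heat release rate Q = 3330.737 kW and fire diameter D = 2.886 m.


Q^(2/5) = 25.646
0.235 * Q^(2/5) = 6.0268
1.02 * D = 2.9437
L = 3.0830 m

3.0830 m


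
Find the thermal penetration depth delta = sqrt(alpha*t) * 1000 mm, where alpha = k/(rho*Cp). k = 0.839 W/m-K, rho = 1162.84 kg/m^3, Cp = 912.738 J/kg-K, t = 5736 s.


alpha = 0.839 / (1162.84 * 912.738) = 7.9049e-07 m^2/s
alpha * t = 0.0045342
delta = sqrt(0.0045342) * 1000 = 67.337 mm

67.337 mm


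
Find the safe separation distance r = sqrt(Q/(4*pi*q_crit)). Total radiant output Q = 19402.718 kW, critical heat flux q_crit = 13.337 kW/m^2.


4*pi*q_crit = 167.60
Q/(4*pi*q_crit) = 115.77
r = sqrt(115.77) = 10.760 m

10.760 m


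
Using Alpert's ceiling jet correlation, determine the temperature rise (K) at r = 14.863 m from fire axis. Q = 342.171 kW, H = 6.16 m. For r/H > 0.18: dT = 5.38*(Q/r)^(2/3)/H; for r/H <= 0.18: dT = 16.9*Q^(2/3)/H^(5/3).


r/H = 14.863 / 6.16 = 2.4128
r/H > 0.18, so dT = 5.38*(Q/r)^(2/3)/H
Q/r = 23.022
(Q/r)^(2/3) = 8.0927
dT = 5.38 * 8.0927 / 6.16 = 7.0679 K

7.0679 K


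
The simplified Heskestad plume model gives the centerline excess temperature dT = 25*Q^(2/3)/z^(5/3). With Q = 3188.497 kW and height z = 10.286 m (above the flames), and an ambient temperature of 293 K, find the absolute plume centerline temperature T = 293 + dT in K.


Q^(2/3) = 216.63
z^(5/3) = 48.649
dT = 25 * 216.63 / 48.649 = 111.32 K
T = 293 + 111.32 = 404.32 K

404.32 K


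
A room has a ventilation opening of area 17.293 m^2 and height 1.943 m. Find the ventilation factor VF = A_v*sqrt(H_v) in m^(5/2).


sqrt(H_v) = 1.3939
VF = 17.293 * 1.3939 = 24.105 m^(5/2)

24.105 m^(5/2)


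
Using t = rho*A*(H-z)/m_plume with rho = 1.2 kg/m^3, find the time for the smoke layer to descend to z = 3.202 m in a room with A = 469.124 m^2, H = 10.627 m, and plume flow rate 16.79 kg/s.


H - z = 7.425 m
t = 1.2 * 469.124 * 7.425 / 16.79 = 248.95 s

248.95 s


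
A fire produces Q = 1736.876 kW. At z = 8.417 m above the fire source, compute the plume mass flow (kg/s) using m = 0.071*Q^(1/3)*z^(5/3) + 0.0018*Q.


Q^(1/3) = 12.021
z^(5/3) = 34.828
First term = 0.071 * 12.021 * 34.828 = 29.724
Second term = 0.0018 * 1736.876 = 3.1264
m = 32.851 kg/s

32.851 kg/s


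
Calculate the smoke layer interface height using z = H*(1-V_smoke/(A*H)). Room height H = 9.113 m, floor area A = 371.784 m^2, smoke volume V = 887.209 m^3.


V/(A*H) = 0.26186
1 - 0.26186 = 0.73814
z = 9.113 * 0.73814 = 6.7266 m

6.7266 m


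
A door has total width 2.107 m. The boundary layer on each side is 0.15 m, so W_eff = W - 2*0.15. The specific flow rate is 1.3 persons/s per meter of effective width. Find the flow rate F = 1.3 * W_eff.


W_eff = 2.107 - 0.30 = 1.807 m
F = 1.3 * 1.807 = 2.3491 persons/s

2.3491 persons/s


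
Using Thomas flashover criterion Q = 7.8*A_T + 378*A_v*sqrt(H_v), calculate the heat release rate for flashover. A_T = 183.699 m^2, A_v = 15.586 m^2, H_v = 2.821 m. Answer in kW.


7.8*A_T = 1432.9
sqrt(H_v) = 1.6796
378*A_v*sqrt(H_v) = 9895.3
Q = 1432.9 + 9895.3 = 11328 kW

11328 kW


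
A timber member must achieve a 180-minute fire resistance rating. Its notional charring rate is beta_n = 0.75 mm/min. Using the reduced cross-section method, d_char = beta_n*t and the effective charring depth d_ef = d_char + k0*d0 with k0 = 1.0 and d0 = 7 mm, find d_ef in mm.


d_char = 0.75 * 180 = 135 mm
d_ef = 135 + 1.0*7 = 142 mm

142 mm


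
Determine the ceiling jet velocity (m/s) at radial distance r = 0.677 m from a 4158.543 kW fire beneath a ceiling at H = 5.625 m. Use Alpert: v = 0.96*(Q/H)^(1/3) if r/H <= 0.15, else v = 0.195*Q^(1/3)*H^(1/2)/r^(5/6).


r/H = 0.677 / 5.625 = 0.12036
r/H <= 0.15, so v = 0.96*(Q/H)^(1/3)
Q/H = 739.30
(Q/H)^(1/3) = 9.0422
v = 0.96 * 9.0422 = 8.6805 m/s

8.6805 m/s


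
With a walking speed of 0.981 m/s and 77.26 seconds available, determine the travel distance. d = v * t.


d = 0.981 * 77.26 = 75.792 m

75.792 m


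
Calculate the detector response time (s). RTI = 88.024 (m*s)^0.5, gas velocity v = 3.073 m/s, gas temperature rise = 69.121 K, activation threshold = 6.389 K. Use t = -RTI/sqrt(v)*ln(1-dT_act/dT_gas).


dT_act/dT_gas = 0.092432
ln(1 - 0.092432) = -0.096987
t = -88.024 / sqrt(3.073) * -0.096987 = 4.8700 s

4.8700 s


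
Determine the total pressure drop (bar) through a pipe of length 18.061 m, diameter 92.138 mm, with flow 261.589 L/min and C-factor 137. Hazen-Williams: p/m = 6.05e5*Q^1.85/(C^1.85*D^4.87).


Q^1.85 = 29689
C^1.85 = 8972.9
D^4.87 = 3.6882e+09
p/m = 0.00054275 bar/m
p_total = 0.00054275 * 18.061 = 0.0098026 bar

0.0098026 bar


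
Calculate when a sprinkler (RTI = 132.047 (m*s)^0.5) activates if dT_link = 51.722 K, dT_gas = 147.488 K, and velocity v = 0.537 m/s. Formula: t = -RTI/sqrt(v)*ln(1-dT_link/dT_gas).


dT_link/dT_gas = 0.35069
ln(1 - 0.35069) = -0.43184
t = -132.047 / sqrt(0.537) * -0.43184 = 77.815 s

77.815 s


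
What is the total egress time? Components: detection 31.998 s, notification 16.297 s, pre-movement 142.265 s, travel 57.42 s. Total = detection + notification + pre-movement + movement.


Total = 31.998 + 16.297 + 142.265 + 57.42 = 247.98 s

247.98 s


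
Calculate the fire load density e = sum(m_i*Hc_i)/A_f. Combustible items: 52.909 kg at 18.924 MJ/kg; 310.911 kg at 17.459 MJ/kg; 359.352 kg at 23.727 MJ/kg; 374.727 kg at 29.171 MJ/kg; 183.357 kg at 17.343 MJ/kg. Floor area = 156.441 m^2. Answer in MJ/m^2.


Total energy = 52.909*18.924 + 310.911*17.459 + 359.352*23.727 + 374.727*29.171 + 183.357*17.343
= 1001.250 + 5428.195 + 8526.345 + 10931.16 + 3179.960
= 29066.91 MJ
e = 29066.91 / 156.441 = 185.80 MJ/m^2

185.80 MJ/m^2


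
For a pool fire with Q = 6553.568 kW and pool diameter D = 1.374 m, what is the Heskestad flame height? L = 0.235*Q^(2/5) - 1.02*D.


Q^(2/5) = 33.619
0.235 * Q^(2/5) = 7.9006
1.02 * D = 1.4015
L = 6.4991 m

6.4991 m


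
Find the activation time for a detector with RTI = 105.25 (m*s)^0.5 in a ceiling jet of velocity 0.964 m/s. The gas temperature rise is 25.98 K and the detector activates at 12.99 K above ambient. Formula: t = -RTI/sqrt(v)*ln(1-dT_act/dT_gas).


dT_act/dT_gas = 0.5
ln(1 - 0.5) = -0.69315
t = -105.25 / sqrt(0.964) * -0.69315 = 74.303 s

74.303 s


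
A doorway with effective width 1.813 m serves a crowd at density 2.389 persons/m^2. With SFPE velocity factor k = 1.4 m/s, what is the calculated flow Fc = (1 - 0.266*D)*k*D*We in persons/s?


1 - 0.266*D = 1 - 0.266*2.389 = 0.36453
Fs = 0.36453 * 1.4 * 2.389 = 1.2192 persons/(s*m)
Fc = 1.2192 * 1.813 = 2.2104 persons/s

2.2104 persons/s


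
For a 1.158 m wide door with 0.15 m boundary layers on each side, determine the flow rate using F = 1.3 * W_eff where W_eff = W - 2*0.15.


W_eff = 1.158 - 0.30 = 0.858 m
F = 1.3 * 0.858 = 1.1154 persons/s

1.1154 persons/s


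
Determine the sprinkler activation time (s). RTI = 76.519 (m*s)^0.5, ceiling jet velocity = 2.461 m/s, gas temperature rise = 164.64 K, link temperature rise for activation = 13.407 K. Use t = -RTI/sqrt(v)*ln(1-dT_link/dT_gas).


dT_link/dT_gas = 0.081432
ln(1 - 0.081432) = -0.084940
t = -76.519 / sqrt(2.461) * -0.084940 = 4.1431 s

4.1431 s


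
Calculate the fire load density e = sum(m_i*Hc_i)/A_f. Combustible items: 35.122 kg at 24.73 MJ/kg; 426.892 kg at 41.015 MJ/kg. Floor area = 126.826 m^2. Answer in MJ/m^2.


Total energy = 35.122*24.73 + 426.892*41.015
= 868.5671 + 17508.98
= 18377.54 MJ
e = 18377.54 / 126.826 = 144.90 MJ/m^2

144.90 MJ/m^2


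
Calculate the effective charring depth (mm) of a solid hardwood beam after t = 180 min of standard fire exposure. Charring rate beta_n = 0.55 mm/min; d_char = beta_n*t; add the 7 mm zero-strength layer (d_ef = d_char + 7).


d_char = 0.55 * 180 = 99 mm
d_ef = 99 + 1.0*7 = 106 mm

106 mm


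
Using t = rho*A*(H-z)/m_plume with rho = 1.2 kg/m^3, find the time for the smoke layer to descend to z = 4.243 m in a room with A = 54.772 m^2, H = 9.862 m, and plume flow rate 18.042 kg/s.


H - z = 5.619 m
t = 1.2 * 54.772 * 5.619 / 18.042 = 20.470 s

20.470 s


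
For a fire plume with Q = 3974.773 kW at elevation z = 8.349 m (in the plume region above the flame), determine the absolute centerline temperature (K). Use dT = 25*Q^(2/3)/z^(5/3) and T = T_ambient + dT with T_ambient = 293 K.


Q^(2/3) = 250.92
z^(5/3) = 34.360
dT = 25 * 250.92 / 34.360 = 182.57 K
T = 293 + 182.57 = 475.57 K

475.57 K
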